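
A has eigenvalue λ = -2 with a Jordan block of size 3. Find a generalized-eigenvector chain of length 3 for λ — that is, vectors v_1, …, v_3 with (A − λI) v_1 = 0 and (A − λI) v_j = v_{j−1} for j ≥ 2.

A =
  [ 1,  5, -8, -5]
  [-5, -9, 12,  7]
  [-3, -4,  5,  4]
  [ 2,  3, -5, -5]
A Jordan chain for λ = -2 of length 3:
v_1 = (-2, -2, -2, 0)ᵀ
v_2 = (3, -5, -3, 2)ᵀ
v_3 = (1, 0, 0, 0)ᵀ

Let N = A − (-2)·I. We want v_3 with N^3 v_3 = 0 but N^2 v_3 ≠ 0; then v_{j-1} := N · v_j for j = 3, …, 2.

Pick v_3 = (1, 0, 0, 0)ᵀ.
Then v_2 = N · v_3 = (3, -5, -3, 2)ᵀ.
Then v_1 = N · v_2 = (-2, -2, -2, 0)ᵀ.

Sanity check: (A − (-2)·I) v_1 = (0, 0, 0, 0)ᵀ = 0. ✓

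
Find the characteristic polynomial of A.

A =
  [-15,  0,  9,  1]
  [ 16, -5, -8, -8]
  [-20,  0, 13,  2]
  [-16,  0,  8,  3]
x^4 + 4*x^3 - 26*x^2 - 60*x + 225

Expanding det(x·I − A) (e.g. by cofactor expansion or by noting that A is similar to its Jordan form J, which has the same characteristic polynomial as A) gives
  χ_A(x) = x^4 + 4*x^3 - 26*x^2 - 60*x + 225
which factors as (x - 3)^2*(x + 5)^2. The eigenvalues (with algebraic multiplicities) are λ = -5 with multiplicity 2, λ = 3 with multiplicity 2.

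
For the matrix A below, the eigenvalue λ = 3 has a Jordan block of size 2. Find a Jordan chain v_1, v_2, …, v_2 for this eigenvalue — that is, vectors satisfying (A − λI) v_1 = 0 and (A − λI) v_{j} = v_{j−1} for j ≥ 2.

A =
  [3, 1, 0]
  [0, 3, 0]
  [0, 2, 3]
A Jordan chain for λ = 3 of length 2:
v_1 = (1, 0, 2)ᵀ
v_2 = (0, 1, 0)ᵀ

Let N = A − (3)·I. We want v_2 with N^2 v_2 = 0 but N^1 v_2 ≠ 0; then v_{j-1} := N · v_j for j = 2, …, 2.

Pick v_2 = (0, 1, 0)ᵀ.
Then v_1 = N · v_2 = (1, 0, 2)ᵀ.

Sanity check: (A − (3)·I) v_1 = (0, 0, 0)ᵀ = 0. ✓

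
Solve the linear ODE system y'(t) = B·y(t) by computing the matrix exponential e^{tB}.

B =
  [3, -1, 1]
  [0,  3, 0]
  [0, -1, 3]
e^{tB} =
  [exp(3*t), -t^2*exp(3*t)/2 - t*exp(3*t), t*exp(3*t)]
  [0, exp(3*t), 0]
  [0, -t*exp(3*t), exp(3*t)]

Strategy: write B = P · J · P⁻¹ where J is a Jordan canonical form, so e^{tB} = P · e^{tJ} · P⁻¹, and e^{tJ} can be computed block-by-block.

B has Jordan form
J =
  [3, 1, 0]
  [0, 3, 1]
  [0, 0, 3]
(up to reordering of blocks).

Per-block formulas:
  For a 3×3 Jordan block J_3(3): exp(t · J_3(3)) = e^(3t)·(I + t·N + (t^2/2)·N^2), where N is the 3×3 nilpotent shift.

After assembling e^{tJ} and conjugating by P, we get:

e^{tB} =
  [exp(3*t), -t^2*exp(3*t)/2 - t*exp(3*t), t*exp(3*t)]
  [0, exp(3*t), 0]
  [0, -t*exp(3*t), exp(3*t)]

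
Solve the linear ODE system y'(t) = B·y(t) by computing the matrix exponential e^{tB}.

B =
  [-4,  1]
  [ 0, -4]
e^{tB} =
  [exp(-4*t), t*exp(-4*t)]
  [0, exp(-4*t)]

Strategy: write B = P · J · P⁻¹ where J is a Jordan canonical form, so e^{tB} = P · e^{tJ} · P⁻¹, and e^{tJ} can be computed block-by-block.

B has Jordan form
J =
  [-4,  1]
  [ 0, -4]
(up to reordering of blocks).

Per-block formulas:
  For a 2×2 Jordan block J_2(-4): exp(t · J_2(-4)) = e^(-4t)·(I + t·N), where N is the 2×2 nilpotent shift.

After assembling e^{tJ} and conjugating by P, we get:

e^{tB} =
  [exp(-4*t), t*exp(-4*t)]
  [0, exp(-4*t)]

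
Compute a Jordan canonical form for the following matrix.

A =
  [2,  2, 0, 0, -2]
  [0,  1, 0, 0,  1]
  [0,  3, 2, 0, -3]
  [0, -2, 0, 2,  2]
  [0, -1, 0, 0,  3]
J_2(2) ⊕ J_1(2) ⊕ J_1(2) ⊕ J_1(2)

The characteristic polynomial is
  det(x·I − A) = x^5 - 10*x^4 + 40*x^3 - 80*x^2 + 80*x - 32 = (x - 2)^5

Eigenvalues and multiplicities (the geometric multiplicity of λ is n − rank(A − λI), which equals the number of Jordan blocks for λ):
  λ = 2: algebraic multiplicity = 5, geometric multiplicity = 4

Determining the block sizes for each eigenvalue:
  λ = 2: 4 blocks summing to 5 forces exactly one block of size 2 and the rest size 1 → block sizes [2, 1, 1, 1]

Assembling the blocks gives a Jordan form
J =
  [2, 1, 0, 0, 0]
  [0, 2, 0, 0, 0]
  [0, 0, 2, 0, 0]
  [0, 0, 0, 2, 0]
  [0, 0, 0, 0, 2]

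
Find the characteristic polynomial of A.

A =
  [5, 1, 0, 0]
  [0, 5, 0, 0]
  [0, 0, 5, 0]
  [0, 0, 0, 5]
x^4 - 20*x^3 + 150*x^2 - 500*x + 625

Expanding det(x·I − A) (e.g. by cofactor expansion or by noting that A is similar to its Jordan form J, which has the same characteristic polynomial as A) gives
  χ_A(x) = x^4 - 20*x^3 + 150*x^2 - 500*x + 625
which factors as (x - 5)^4. The eigenvalues (with algebraic multiplicities) are λ = 5 with multiplicity 4.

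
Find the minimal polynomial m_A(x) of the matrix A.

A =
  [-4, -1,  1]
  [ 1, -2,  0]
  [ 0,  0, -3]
x^3 + 9*x^2 + 27*x + 27

The characteristic polynomial is χ_A(x) = (x + 3)^3, so the eigenvalues are known. The minimal polynomial is
  m_A(x) = Π_λ (x − λ)^{k_λ}
where k_λ is the size of the *largest* Jordan block for λ (equivalently, the smallest k with (A − λI)^k v = 0 for every generalised eigenvector v of λ).

  λ = -3: largest Jordan block has size 3, contributing (x + 3)^3

So m_A(x) = (x + 3)^3 = x^3 + 9*x^2 + 27*x + 27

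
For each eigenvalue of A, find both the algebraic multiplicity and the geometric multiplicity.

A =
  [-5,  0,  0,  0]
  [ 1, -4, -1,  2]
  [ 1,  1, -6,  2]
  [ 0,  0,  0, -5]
λ = -5: alg = 4, geom = 3

Step 1 — factor the characteristic polynomial to read off the algebraic multiplicities:
  χ_A(x) = (x + 5)^4

Step 2 — compute geometric multiplicities via the rank-nullity identity g(λ) = n − rank(A − λI):
  rank(A − (-5)·I) = 1, so dim ker(A − (-5)·I) = n − 1 = 3

Summary:
  λ = -5: algebraic multiplicity = 4, geometric multiplicity = 3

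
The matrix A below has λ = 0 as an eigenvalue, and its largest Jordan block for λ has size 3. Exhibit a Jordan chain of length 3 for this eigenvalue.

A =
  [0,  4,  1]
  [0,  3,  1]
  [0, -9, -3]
A Jordan chain for λ = 0 of length 3:
v_1 = (3, 0, 0)ᵀ
v_2 = (4, 3, -9)ᵀ
v_3 = (0, 1, 0)ᵀ

Let N = A − (0)·I. We want v_3 with N^3 v_3 = 0 but N^2 v_3 ≠ 0; then v_{j-1} := N · v_j for j = 3, …, 2.

Pick v_3 = (0, 1, 0)ᵀ.
Then v_2 = N · v_3 = (4, 3, -9)ᵀ.
Then v_1 = N · v_2 = (3, 0, 0)ᵀ.

Sanity check: (A − (0)·I) v_1 = (0, 0, 0)ᵀ = 0. ✓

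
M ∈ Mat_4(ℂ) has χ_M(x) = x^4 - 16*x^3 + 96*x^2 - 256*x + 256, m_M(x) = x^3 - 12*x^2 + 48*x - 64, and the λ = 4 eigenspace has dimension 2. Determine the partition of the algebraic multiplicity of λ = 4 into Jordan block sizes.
Block sizes for λ = 4: [3, 1]

Step 1 — from the characteristic polynomial, algebraic multiplicity of λ = 4 is 4. From dim ker(M − (4)·I) = 2, there are exactly 2 Jordan blocks for λ = 4.
Step 2 — from the minimal polynomial, the factor (x − 4)^3 tells us the largest block for λ = 4 has size 3.
Step 3 — with total size 4, 2 blocks, and largest block 3, the block sizes (in nonincreasing order) are [3, 1].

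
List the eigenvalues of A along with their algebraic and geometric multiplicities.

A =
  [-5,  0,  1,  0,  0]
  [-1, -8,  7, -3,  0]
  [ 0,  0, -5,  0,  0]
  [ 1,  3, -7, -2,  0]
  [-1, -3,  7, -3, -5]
λ = -5: alg = 5, geom = 3

Step 1 — factor the characteristic polynomial to read off the algebraic multiplicities:
  χ_A(x) = (x + 5)^5

Step 2 — compute geometric multiplicities via the rank-nullity identity g(λ) = n − rank(A − λI):
  rank(A − (-5)·I) = 2, so dim ker(A − (-5)·I) = n − 2 = 3

Summary:
  λ = -5: algebraic multiplicity = 5, geometric multiplicity = 3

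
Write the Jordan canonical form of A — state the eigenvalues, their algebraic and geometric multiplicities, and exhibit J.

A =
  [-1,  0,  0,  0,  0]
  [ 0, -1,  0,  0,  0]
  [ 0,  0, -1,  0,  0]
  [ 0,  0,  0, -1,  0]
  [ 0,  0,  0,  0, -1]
J_1(-1) ⊕ J_1(-1) ⊕ J_1(-1) ⊕ J_1(-1) ⊕ J_1(-1)

The characteristic polynomial is
  det(x·I − A) = x^5 + 5*x^4 + 10*x^3 + 10*x^2 + 5*x + 1 = (x + 1)^5

Eigenvalues and multiplicities (the geometric multiplicity of λ is n − rank(A − λI), which equals the number of Jordan blocks for λ):
  λ = -1: algebraic multiplicity = 5, geometric multiplicity = 5

Determining the block sizes for each eigenvalue:
  λ = -1: gm = am = 5, so every block has size 1 → block sizes [1, 1, 1, 1, 1]

Assembling the blocks gives a Jordan form
J =
  [-1,  0,  0,  0,  0]
  [ 0, -1,  0,  0,  0]
  [ 0,  0, -1,  0,  0]
  [ 0,  0,  0, -1,  0]
  [ 0,  0,  0,  0, -1]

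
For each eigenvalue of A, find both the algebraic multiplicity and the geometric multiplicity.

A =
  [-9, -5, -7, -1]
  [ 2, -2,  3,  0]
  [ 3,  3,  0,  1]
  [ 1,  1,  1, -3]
λ = -4: alg = 2, geom = 2; λ = -3: alg = 2, geom = 1

Step 1 — factor the characteristic polynomial to read off the algebraic multiplicities:
  χ_A(x) = (x + 3)^2*(x + 4)^2

Step 2 — compute geometric multiplicities via the rank-nullity identity g(λ) = n − rank(A − λI):
  rank(A − (-4)·I) = 2, so dim ker(A − (-4)·I) = n − 2 = 2
  rank(A − (-3)·I) = 3, so dim ker(A − (-3)·I) = n − 3 = 1

Summary:
  λ = -4: algebraic multiplicity = 2, geometric multiplicity = 2
  λ = -3: algebraic multiplicity = 2, geometric multiplicity = 1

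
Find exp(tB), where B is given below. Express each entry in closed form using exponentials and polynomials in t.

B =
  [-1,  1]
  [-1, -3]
e^{tB} =
  [t*exp(-2*t) + exp(-2*t), t*exp(-2*t)]
  [-t*exp(-2*t), -t*exp(-2*t) + exp(-2*t)]

Strategy: write B = P · J · P⁻¹ where J is a Jordan canonical form, so e^{tB} = P · e^{tJ} · P⁻¹, and e^{tJ} can be computed block-by-block.

B has Jordan form
J =
  [-2,  1]
  [ 0, -2]
(up to reordering of blocks).

Per-block formulas:
  For a 2×2 Jordan block J_2(-2): exp(t · J_2(-2)) = e^(-2t)·(I + t·N), where N is the 2×2 nilpotent shift.

After assembling e^{tJ} and conjugating by P, we get:

e^{tB} =
  [t*exp(-2*t) + exp(-2*t), t*exp(-2*t)]
  [-t*exp(-2*t), -t*exp(-2*t) + exp(-2*t)]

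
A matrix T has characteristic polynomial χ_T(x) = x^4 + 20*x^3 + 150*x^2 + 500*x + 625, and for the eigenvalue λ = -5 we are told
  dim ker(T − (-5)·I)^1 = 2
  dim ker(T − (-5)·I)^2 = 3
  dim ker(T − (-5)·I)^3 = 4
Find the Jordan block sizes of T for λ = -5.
Block sizes for λ = -5: [3, 1]

From the dimensions of kernels of powers, the number of Jordan blocks of size at least j is d_j − d_{j−1} where d_j = dim ker(N^j) (with d_0 = 0). Computing the differences gives [2, 1, 1].
The number of blocks of size exactly k is (#blocks of size ≥ k) − (#blocks of size ≥ k + 1), so the partition is: 1 block(s) of size 1, 1 block(s) of size 3.
In nonincreasing order the block sizes are [3, 1].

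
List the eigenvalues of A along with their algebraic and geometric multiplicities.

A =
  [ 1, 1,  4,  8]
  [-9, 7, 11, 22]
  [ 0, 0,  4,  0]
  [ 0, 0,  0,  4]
λ = 4: alg = 4, geom = 2

Step 1 — factor the characteristic polynomial to read off the algebraic multiplicities:
  χ_A(x) = (x - 4)^4

Step 2 — compute geometric multiplicities via the rank-nullity identity g(λ) = n − rank(A − λI):
  rank(A − (4)·I) = 2, so dim ker(A − (4)·I) = n − 2 = 2

Summary:
  λ = 4: algebraic multiplicity = 4, geometric multiplicity = 2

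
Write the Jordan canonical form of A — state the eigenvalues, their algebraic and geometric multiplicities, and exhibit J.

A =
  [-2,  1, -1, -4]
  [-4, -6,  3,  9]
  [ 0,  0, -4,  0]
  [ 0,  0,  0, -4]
J_3(-4) ⊕ J_1(-4)

The characteristic polynomial is
  det(x·I − A) = x^4 + 16*x^3 + 96*x^2 + 256*x + 256 = (x + 4)^4

Eigenvalues and multiplicities (the geometric multiplicity of λ is n − rank(A − λI), which equals the number of Jordan blocks for λ):
  λ = -4: algebraic multiplicity = 4, geometric multiplicity = 2

Determining the block sizes for each eigenvalue:
  λ = -4: with am = 4 and gm = 2, the partition is not yet determined (e.g. several partitions of 4 into 2 parts exist). Let N = A − (-4)·I. Computing rank(N^1) = 2, rank(N^2) = 1, rank(N^3) = 0; the number of blocks of size ≥ j is rank(N^{j−1}) − rank(N^j), giving [2, 1, 1]. So we have 1 block(s) of size 3, 1 block(s) of size 1 → block sizes [3, 1]

Assembling the blocks gives a Jordan form
J =
  [-4,  1,  0,  0]
  [ 0, -4,  1,  0]
  [ 0,  0, -4,  0]
  [ 0,  0,  0, -4]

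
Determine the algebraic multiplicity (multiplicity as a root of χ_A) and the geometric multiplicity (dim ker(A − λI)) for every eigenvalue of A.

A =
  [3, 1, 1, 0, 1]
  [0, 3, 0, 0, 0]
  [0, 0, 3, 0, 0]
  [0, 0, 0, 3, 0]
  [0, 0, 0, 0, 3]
λ = 3: alg = 5, geom = 4

Step 1 — factor the characteristic polynomial to read off the algebraic multiplicities:
  χ_A(x) = (x - 3)^5

Step 2 — compute geometric multiplicities via the rank-nullity identity g(λ) = n − rank(A − λI):
  rank(A − (3)·I) = 1, so dim ker(A − (3)·I) = n − 1 = 4

Summary:
  λ = 3: algebraic multiplicity = 5, geometric multiplicity = 4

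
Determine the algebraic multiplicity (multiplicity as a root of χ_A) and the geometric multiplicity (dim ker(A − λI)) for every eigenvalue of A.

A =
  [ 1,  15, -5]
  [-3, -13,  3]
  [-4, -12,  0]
λ = -4: alg = 3, geom = 2

Step 1 — factor the characteristic polynomial to read off the algebraic multiplicities:
  χ_A(x) = (x + 4)^3

Step 2 — compute geometric multiplicities via the rank-nullity identity g(λ) = n − rank(A − λI):
  rank(A − (-4)·I) = 1, so dim ker(A − (-4)·I) = n − 1 = 2

Summary:
  λ = -4: algebraic multiplicity = 3, geometric multiplicity = 2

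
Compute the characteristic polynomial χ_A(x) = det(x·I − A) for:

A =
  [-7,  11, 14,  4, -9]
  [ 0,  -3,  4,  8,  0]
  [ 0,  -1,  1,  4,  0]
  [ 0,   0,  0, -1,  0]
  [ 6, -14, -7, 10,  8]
x^5 + 2*x^4 - 2*x^3 - 8*x^2 - 7*x - 2

Expanding det(x·I − A) (e.g. by cofactor expansion or by noting that A is similar to its Jordan form J, which has the same characteristic polynomial as A) gives
  χ_A(x) = x^5 + 2*x^4 - 2*x^3 - 8*x^2 - 7*x - 2
which factors as (x - 2)*(x + 1)^4. The eigenvalues (with algebraic multiplicities) are λ = -1 with multiplicity 4, λ = 2 with multiplicity 1.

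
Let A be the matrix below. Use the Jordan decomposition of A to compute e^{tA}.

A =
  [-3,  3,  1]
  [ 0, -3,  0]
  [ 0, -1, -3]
e^{tA} =
  [exp(-3*t), -t^2*exp(-3*t)/2 + 3*t*exp(-3*t), t*exp(-3*t)]
  [0, exp(-3*t), 0]
  [0, -t*exp(-3*t), exp(-3*t)]

Strategy: write A = P · J · P⁻¹ where J is a Jordan canonical form, so e^{tA} = P · e^{tJ} · P⁻¹, and e^{tJ} can be computed block-by-block.

A has Jordan form
J =
  [-3,  1,  0]
  [ 0, -3,  1]
  [ 0,  0, -3]
(up to reordering of blocks).

Per-block formulas:
  For a 3×3 Jordan block J_3(-3): exp(t · J_3(-3)) = e^(-3t)·(I + t·N + (t^2/2)·N^2), where N is the 3×3 nilpotent shift.

After assembling e^{tJ} and conjugating by P, we get:

e^{tA} =
  [exp(-3*t), -t^2*exp(-3*t)/2 + 3*t*exp(-3*t), t*exp(-3*t)]
  [0, exp(-3*t), 0]
  [0, -t*exp(-3*t), exp(-3*t)]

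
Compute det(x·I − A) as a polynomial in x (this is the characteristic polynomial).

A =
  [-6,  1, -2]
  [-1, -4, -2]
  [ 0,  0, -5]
x^3 + 15*x^2 + 75*x + 125

Expanding det(x·I − A) (e.g. by cofactor expansion or by noting that A is similar to its Jordan form J, which has the same characteristic polynomial as A) gives
  χ_A(x) = x^3 + 15*x^2 + 75*x + 125
which factors as (x + 5)^3. The eigenvalues (with algebraic multiplicities) are λ = -5 with multiplicity 3.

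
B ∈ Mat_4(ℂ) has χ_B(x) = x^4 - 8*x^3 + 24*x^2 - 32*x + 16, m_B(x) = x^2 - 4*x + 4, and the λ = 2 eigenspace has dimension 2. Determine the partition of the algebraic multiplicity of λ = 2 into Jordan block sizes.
Block sizes for λ = 2: [2, 2]

Step 1 — from the characteristic polynomial, algebraic multiplicity of λ = 2 is 4. From dim ker(B − (2)·I) = 2, there are exactly 2 Jordan blocks for λ = 2.
Step 2 — from the minimal polynomial, the factor (x − 2)^2 tells us the largest block for λ = 2 has size 2.
Step 3 — with total size 4, 2 blocks, and largest block 2, the block sizes (in nonincreasing order) are [2, 2].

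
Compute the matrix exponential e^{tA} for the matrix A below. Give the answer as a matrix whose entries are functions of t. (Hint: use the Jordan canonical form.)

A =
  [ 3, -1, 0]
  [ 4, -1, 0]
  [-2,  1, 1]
e^{tA} =
  [2*t*exp(t) + exp(t), -t*exp(t), 0]
  [4*t*exp(t), -2*t*exp(t) + exp(t), 0]
  [-2*t*exp(t), t*exp(t), exp(t)]

Strategy: write A = P · J · P⁻¹ where J is a Jordan canonical form, so e^{tA} = P · e^{tJ} · P⁻¹, and e^{tJ} can be computed block-by-block.

A has Jordan form
J =
  [1, 1, 0]
  [0, 1, 0]
  [0, 0, 1]
(up to reordering of blocks).

Per-block formulas:
  For a 1×1 block at λ = 1: exp(t · [1]) = [e^(1t)].
  For a 2×2 Jordan block J_2(1): exp(t · J_2(1)) = e^(1t)·(I + t·N), where N is the 2×2 nilpotent shift.

After assembling e^{tJ} and conjugating by P, we get:

e^{tA} =
  [2*t*exp(t) + exp(t), -t*exp(t), 0]
  [4*t*exp(t), -2*t*exp(t) + exp(t), 0]
  [-2*t*exp(t), t*exp(t), exp(t)]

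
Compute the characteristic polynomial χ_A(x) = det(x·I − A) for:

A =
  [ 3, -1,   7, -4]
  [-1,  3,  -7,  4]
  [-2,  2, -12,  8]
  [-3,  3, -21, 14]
x^4 - 8*x^3 + 24*x^2 - 32*x + 16

Expanding det(x·I − A) (e.g. by cofactor expansion or by noting that A is similar to its Jordan form J, which has the same characteristic polynomial as A) gives
  χ_A(x) = x^4 - 8*x^3 + 24*x^2 - 32*x + 16
which factors as (x - 2)^4. The eigenvalues (with algebraic multiplicities) are λ = 2 with multiplicity 4.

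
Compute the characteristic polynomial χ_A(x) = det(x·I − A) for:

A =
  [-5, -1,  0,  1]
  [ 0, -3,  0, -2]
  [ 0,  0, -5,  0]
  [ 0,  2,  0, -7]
x^4 + 20*x^3 + 150*x^2 + 500*x + 625

Expanding det(x·I − A) (e.g. by cofactor expansion or by noting that A is similar to its Jordan form J, which has the same characteristic polynomial as A) gives
  χ_A(x) = x^4 + 20*x^3 + 150*x^2 + 500*x + 625
which factors as (x + 5)^4. The eigenvalues (with algebraic multiplicities) are λ = -5 with multiplicity 4.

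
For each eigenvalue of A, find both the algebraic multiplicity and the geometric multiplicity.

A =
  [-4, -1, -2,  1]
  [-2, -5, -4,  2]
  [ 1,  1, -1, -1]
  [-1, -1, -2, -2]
λ = -3: alg = 4, geom = 3

Step 1 — factor the characteristic polynomial to read off the algebraic multiplicities:
  χ_A(x) = (x + 3)^4

Step 2 — compute geometric multiplicities via the rank-nullity identity g(λ) = n − rank(A − λI):
  rank(A − (-3)·I) = 1, so dim ker(A − (-3)·I) = n − 1 = 3

Summary:
  λ = -3: algebraic multiplicity = 4, geometric multiplicity = 3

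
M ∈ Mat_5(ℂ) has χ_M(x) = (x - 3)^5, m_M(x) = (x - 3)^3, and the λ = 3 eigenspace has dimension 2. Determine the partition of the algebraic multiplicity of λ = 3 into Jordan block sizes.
Block sizes for λ = 3: [3, 2]

Step 1 — from the characteristic polynomial, algebraic multiplicity of λ = 3 is 5. From dim ker(M − (3)·I) = 2, there are exactly 2 Jordan blocks for λ = 3.
Step 2 — from the minimal polynomial, the factor (x − 3)^3 tells us the largest block for λ = 3 has size 3.
Step 3 — with total size 5, 2 blocks, and largest block 3, the block sizes (in nonincreasing order) are [3, 2].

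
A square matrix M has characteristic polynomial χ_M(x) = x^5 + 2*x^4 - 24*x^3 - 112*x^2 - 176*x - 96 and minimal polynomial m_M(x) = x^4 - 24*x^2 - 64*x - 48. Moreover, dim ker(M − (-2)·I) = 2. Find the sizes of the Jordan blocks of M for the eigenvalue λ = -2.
Block sizes for λ = -2: [3, 1]

Step 1 — from the characteristic polynomial, algebraic multiplicity of λ = -2 is 4. From dim ker(M − (-2)·I) = 2, there are exactly 2 Jordan blocks for λ = -2.
Step 2 — from the minimal polynomial, the factor (x + 2)^3 tells us the largest block for λ = -2 has size 3.
Step 3 — with total size 4, 2 blocks, and largest block 3, the block sizes (in nonincreasing order) are [3, 1].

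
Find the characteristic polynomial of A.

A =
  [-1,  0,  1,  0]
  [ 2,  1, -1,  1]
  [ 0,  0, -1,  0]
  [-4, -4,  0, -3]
x^4 + 4*x^3 + 6*x^2 + 4*x + 1

Expanding det(x·I − A) (e.g. by cofactor expansion or by noting that A is similar to its Jordan form J, which has the same characteristic polynomial as A) gives
  χ_A(x) = x^4 + 4*x^3 + 6*x^2 + 4*x + 1
which factors as (x + 1)^4. The eigenvalues (with algebraic multiplicities) are λ = -1 with multiplicity 4.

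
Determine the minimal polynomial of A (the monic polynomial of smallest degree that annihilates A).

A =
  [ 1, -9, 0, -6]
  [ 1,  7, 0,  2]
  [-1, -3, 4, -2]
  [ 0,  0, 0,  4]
x^2 - 8*x + 16

The characteristic polynomial is χ_A(x) = (x - 4)^4, so the eigenvalues are known. The minimal polynomial is
  m_A(x) = Π_λ (x − λ)^{k_λ}
where k_λ is the size of the *largest* Jordan block for λ (equivalently, the smallest k with (A − λI)^k v = 0 for every generalised eigenvector v of λ).

  λ = 4: largest Jordan block has size 2, contributing (x − 4)^2

So m_A(x) = (x - 4)^2 = x^2 - 8*x + 16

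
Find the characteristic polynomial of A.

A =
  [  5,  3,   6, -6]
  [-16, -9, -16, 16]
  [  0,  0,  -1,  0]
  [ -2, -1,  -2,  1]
x^4 + 4*x^3 + 6*x^2 + 4*x + 1

Expanding det(x·I − A) (e.g. by cofactor expansion or by noting that A is similar to its Jordan form J, which has the same characteristic polynomial as A) gives
  χ_A(x) = x^4 + 4*x^3 + 6*x^2 + 4*x + 1
which factors as (x + 1)^4. The eigenvalues (with algebraic multiplicities) are λ = -1 with multiplicity 4.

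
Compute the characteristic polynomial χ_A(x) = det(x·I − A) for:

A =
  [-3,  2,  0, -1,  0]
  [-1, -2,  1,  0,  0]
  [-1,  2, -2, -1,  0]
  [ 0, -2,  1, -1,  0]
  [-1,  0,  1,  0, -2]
x^5 + 10*x^4 + 40*x^3 + 80*x^2 + 80*x + 32

Expanding det(x·I − A) (e.g. by cofactor expansion or by noting that A is similar to its Jordan form J, which has the same characteristic polynomial as A) gives
  χ_A(x) = x^5 + 10*x^4 + 40*x^3 + 80*x^2 + 80*x + 32
which factors as (x + 2)^5. The eigenvalues (with algebraic multiplicities) are λ = -2 with multiplicity 5.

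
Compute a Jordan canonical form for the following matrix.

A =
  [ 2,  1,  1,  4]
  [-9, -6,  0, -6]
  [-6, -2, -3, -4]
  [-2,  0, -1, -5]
J_3(-3) ⊕ J_1(-3)

The characteristic polynomial is
  det(x·I − A) = x^4 + 12*x^3 + 54*x^2 + 108*x + 81 = (x + 3)^4

Eigenvalues and multiplicities (the geometric multiplicity of λ is n − rank(A − λI), which equals the number of Jordan blocks for λ):
  λ = -3: algebraic multiplicity = 4, geometric multiplicity = 2

Determining the block sizes for each eigenvalue:
  λ = -3: with am = 4 and gm = 2, the partition is not yet determined (e.g. several partitions of 4 into 2 parts exist). Let N = A − (-3)·I. Computing rank(N^1) = 2, rank(N^2) = 1, rank(N^3) = 0; the number of blocks of size ≥ j is rank(N^{j−1}) − rank(N^j), giving [2, 1, 1]. So we have 1 block(s) of size 3, 1 block(s) of size 1 → block sizes [3, 1]

Assembling the blocks gives a Jordan form
J =
  [-3,  1,  0,  0]
  [ 0, -3,  1,  0]
  [ 0,  0, -3,  0]
  [ 0,  0,  0, -3]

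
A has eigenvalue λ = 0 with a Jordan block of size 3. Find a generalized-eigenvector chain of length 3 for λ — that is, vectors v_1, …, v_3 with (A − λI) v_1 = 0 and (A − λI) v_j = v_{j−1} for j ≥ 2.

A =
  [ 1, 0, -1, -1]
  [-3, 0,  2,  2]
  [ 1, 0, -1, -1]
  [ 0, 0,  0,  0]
A Jordan chain for λ = 0 of length 3:
v_1 = (0, -1, 0, 0)ᵀ
v_2 = (1, -3, 1, 0)ᵀ
v_3 = (1, 0, 0, 0)ᵀ

Let N = A − (0)·I. We want v_3 with N^3 v_3 = 0 but N^2 v_3 ≠ 0; then v_{j-1} := N · v_j for j = 3, …, 2.

Pick v_3 = (1, 0, 0, 0)ᵀ.
Then v_2 = N · v_3 = (1, -3, 1, 0)ᵀ.
Then v_1 = N · v_2 = (0, -1, 0, 0)ᵀ.

Sanity check: (A − (0)·I) v_1 = (0, 0, 0, 0)ᵀ = 0. ✓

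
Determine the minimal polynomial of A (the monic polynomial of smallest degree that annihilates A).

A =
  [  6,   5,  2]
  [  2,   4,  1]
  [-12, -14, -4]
x^3 - 6*x^2 + 12*x - 8

The characteristic polynomial is χ_A(x) = (x - 2)^3, so the eigenvalues are known. The minimal polynomial is
  m_A(x) = Π_λ (x − λ)^{k_λ}
where k_λ is the size of the *largest* Jordan block for λ (equivalently, the smallest k with (A − λI)^k v = 0 for every generalised eigenvector v of λ).

  λ = 2: largest Jordan block has size 3, contributing (x − 2)^3

So m_A(x) = (x - 2)^3 = x^3 - 6*x^2 + 12*x - 8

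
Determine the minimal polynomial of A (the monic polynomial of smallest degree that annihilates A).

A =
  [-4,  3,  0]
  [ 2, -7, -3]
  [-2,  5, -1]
x^3 + 12*x^2 + 48*x + 64

The characteristic polynomial is χ_A(x) = (x + 4)^3, so the eigenvalues are known. The minimal polynomial is
  m_A(x) = Π_λ (x − λ)^{k_λ}
where k_λ is the size of the *largest* Jordan block for λ (equivalently, the smallest k with (A − λI)^k v = 0 for every generalised eigenvector v of λ).

  λ = -4: largest Jordan block has size 3, contributing (x + 4)^3

So m_A(x) = (x + 4)^3 = x^3 + 12*x^2 + 48*x + 64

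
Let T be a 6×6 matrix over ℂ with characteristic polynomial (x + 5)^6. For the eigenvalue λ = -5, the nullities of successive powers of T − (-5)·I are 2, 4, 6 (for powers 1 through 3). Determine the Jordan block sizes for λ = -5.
Block sizes for λ = -5: [3, 3]

From the dimensions of kernels of powers, the number of Jordan blocks of size at least j is d_j − d_{j−1} where d_j = dim ker(N^j) (with d_0 = 0). Computing the differences gives [2, 2, 2].
The number of blocks of size exactly k is (#blocks of size ≥ k) − (#blocks of size ≥ k + 1), so the partition is: 2 block(s) of size 3.
In nonincreasing order the block sizes are [3, 3].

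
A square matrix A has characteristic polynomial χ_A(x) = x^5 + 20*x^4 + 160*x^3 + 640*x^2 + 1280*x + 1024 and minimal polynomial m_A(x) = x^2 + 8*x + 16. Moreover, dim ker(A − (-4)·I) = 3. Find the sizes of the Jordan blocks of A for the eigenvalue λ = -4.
Block sizes for λ = -4: [2, 2, 1]

Step 1 — from the characteristic polynomial, algebraic multiplicity of λ = -4 is 5. From dim ker(A − (-4)·I) = 3, there are exactly 3 Jordan blocks for λ = -4.
Step 2 — from the minimal polynomial, the factor (x + 4)^2 tells us the largest block for λ = -4 has size 2.
Step 3 — with total size 5, 3 blocks, and largest block 2, the block sizes (in nonincreasing order) are [2, 2, 1].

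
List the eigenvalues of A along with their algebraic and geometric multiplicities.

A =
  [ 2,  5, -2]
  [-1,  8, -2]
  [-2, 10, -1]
λ = 3: alg = 3, geom = 2

Step 1 — factor the characteristic polynomial to read off the algebraic multiplicities:
  χ_A(x) = (x - 3)^3

Step 2 — compute geometric multiplicities via the rank-nullity identity g(λ) = n − rank(A − λI):
  rank(A − (3)·I) = 1, so dim ker(A − (3)·I) = n − 1 = 2

Summary:
  λ = 3: algebraic multiplicity = 3, geometric multiplicity = 2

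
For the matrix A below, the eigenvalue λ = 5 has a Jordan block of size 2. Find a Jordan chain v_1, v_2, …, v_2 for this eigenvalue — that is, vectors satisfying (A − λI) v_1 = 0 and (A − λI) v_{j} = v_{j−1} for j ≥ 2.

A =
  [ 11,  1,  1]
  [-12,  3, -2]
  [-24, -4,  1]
A Jordan chain for λ = 5 of length 2:
v_1 = (6, -12, -24)ᵀ
v_2 = (1, 0, 0)ᵀ

Let N = A − (5)·I. We want v_2 with N^2 v_2 = 0 but N^1 v_2 ≠ 0; then v_{j-1} := N · v_j for j = 2, …, 2.

Pick v_2 = (1, 0, 0)ᵀ.
Then v_1 = N · v_2 = (6, -12, -24)ᵀ.

Sanity check: (A − (5)·I) v_1 = (0, 0, 0)ᵀ = 0. ✓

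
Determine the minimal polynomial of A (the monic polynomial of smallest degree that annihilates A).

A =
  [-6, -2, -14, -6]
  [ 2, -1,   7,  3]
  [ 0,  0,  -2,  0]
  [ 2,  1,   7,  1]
x^2 + 4*x + 4

The characteristic polynomial is χ_A(x) = (x + 2)^4, so the eigenvalues are known. The minimal polynomial is
  m_A(x) = Π_λ (x − λ)^{k_λ}
where k_λ is the size of the *largest* Jordan block for λ (equivalently, the smallest k with (A − λI)^k v = 0 for every generalised eigenvector v of λ).

  λ = -2: largest Jordan block has size 2, contributing (x + 2)^2

So m_A(x) = (x + 2)^2 = x^2 + 4*x + 4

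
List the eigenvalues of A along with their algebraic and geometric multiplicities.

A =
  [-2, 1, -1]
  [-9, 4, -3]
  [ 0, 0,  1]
λ = 1: alg = 3, geom = 2

Step 1 — factor the characteristic polynomial to read off the algebraic multiplicities:
  χ_A(x) = (x - 1)^3

Step 2 — compute geometric multiplicities via the rank-nullity identity g(λ) = n − rank(A − λI):
  rank(A − (1)·I) = 1, so dim ker(A − (1)·I) = n − 1 = 2

Summary:
  λ = 1: algebraic multiplicity = 3, geometric multiplicity = 2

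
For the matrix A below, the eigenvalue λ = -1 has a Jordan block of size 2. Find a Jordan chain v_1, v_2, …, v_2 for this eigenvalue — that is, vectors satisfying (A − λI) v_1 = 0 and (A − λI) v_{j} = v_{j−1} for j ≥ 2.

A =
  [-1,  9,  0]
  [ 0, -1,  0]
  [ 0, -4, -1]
A Jordan chain for λ = -1 of length 2:
v_1 = (9, 0, -4)ᵀ
v_2 = (0, 1, 0)ᵀ

Let N = A − (-1)·I. We want v_2 with N^2 v_2 = 0 but N^1 v_2 ≠ 0; then v_{j-1} := N · v_j for j = 2, …, 2.

Pick v_2 = (0, 1, 0)ᵀ.
Then v_1 = N · v_2 = (9, 0, -4)ᵀ.

Sanity check: (A − (-1)·I) v_1 = (0, 0, 0)ᵀ = 0. ✓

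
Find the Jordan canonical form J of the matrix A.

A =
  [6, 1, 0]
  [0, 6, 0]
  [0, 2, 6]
J_2(6) ⊕ J_1(6)

The characteristic polynomial is
  det(x·I − A) = x^3 - 18*x^2 + 108*x - 216 = (x - 6)^3

Eigenvalues and multiplicities (the geometric multiplicity of λ is n − rank(A − λI), which equals the number of Jordan blocks for λ):
  λ = 6: algebraic multiplicity = 3, geometric multiplicity = 2

Determining the block sizes for each eigenvalue:
  λ = 6: 2 blocks summing to 3 forces exactly one block of size 2 and the rest size 1 → block sizes [2, 1]

Assembling the blocks gives a Jordan form
J =
  [6, 1, 0]
  [0, 6, 0]
  [0, 0, 6]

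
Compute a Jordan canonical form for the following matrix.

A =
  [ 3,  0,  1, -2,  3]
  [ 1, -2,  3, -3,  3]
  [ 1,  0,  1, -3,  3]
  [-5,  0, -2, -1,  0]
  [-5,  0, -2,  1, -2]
J_1(-2) ⊕ J_1(-2) ⊕ J_3(1)

The characteristic polynomial is
  det(x·I − A) = x^5 + x^4 - 5*x^3 - x^2 + 8*x - 4 = (x - 1)^3*(x + 2)^2

Eigenvalues and multiplicities (the geometric multiplicity of λ is n − rank(A − λI), which equals the number of Jordan blocks for λ):
  λ = -2: algebraic multiplicity = 2, geometric multiplicity = 2
  λ = 1: algebraic multiplicity = 3, geometric multiplicity = 1

Determining the block sizes for each eigenvalue:
  λ = -2: gm = am = 2, so every block has size 1 → block sizes [1, 1]
  λ = 1: one block (gm = 1), so the single block has size am = 3 → block sizes [3]

Assembling the blocks gives a Jordan form
J =
  [-2,  0, 0, 0, 0]
  [ 0, -2, 0, 0, 0]
  [ 0,  0, 1, 1, 0]
  [ 0,  0, 0, 1, 1]
  [ 0,  0, 0, 0, 1]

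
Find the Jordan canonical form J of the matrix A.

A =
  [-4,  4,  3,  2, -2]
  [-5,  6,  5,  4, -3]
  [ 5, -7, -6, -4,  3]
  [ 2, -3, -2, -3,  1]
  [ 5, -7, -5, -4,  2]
J_3(-1) ⊕ J_1(-1) ⊕ J_1(-1)

The characteristic polynomial is
  det(x·I − A) = x^5 + 5*x^4 + 10*x^3 + 10*x^2 + 5*x + 1 = (x + 1)^5

Eigenvalues and multiplicities (the geometric multiplicity of λ is n − rank(A − λI), which equals the number of Jordan blocks for λ):
  λ = -1: algebraic multiplicity = 5, geometric multiplicity = 3

Determining the block sizes for each eigenvalue:
  λ = -1: with am = 5 and gm = 3, the partition is not yet determined (e.g. several partitions of 5 into 3 parts exist). Let N = A − (-1)·I. Computing rank(N^1) = 2, rank(N^2) = 1, rank(N^3) = 0; the number of blocks of size ≥ j is rank(N^{j−1}) − rank(N^j), giving [3, 1, 1]. So we have 1 block(s) of size 3, 2 block(s) of size 1 → block sizes [3, 1, 1]

Assembling the blocks gives a Jordan form
J =
  [-1,  1,  0,  0,  0]
  [ 0, -1,  1,  0,  0]
  [ 0,  0, -1,  0,  0]
  [ 0,  0,  0, -1,  0]
  [ 0,  0,  0,  0, -1]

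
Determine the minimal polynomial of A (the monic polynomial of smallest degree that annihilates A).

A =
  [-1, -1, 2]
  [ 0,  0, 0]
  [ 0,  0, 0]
x^2 + x

The characteristic polynomial is χ_A(x) = x^2*(x + 1), so the eigenvalues are known. The minimal polynomial is
  m_A(x) = Π_λ (x − λ)^{k_λ}
where k_λ is the size of the *largest* Jordan block for λ (equivalently, the smallest k with (A − λI)^k v = 0 for every generalised eigenvector v of λ).

  λ = -1: largest Jordan block has size 1, contributing (x + 1)
  λ = 0: largest Jordan block has size 1, contributing (x − 0)

So m_A(x) = x*(x + 1) = x^2 + x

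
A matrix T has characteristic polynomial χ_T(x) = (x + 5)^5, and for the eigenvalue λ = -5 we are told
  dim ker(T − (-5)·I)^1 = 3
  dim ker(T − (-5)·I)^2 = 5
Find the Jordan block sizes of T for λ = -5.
Block sizes for λ = -5: [2, 2, 1]

From the dimensions of kernels of powers, the number of Jordan blocks of size at least j is d_j − d_{j−1} where d_j = dim ker(N^j) (with d_0 = 0). Computing the differences gives [3, 2].
The number of blocks of size exactly k is (#blocks of size ≥ k) − (#blocks of size ≥ k + 1), so the partition is: 1 block(s) of size 1, 2 block(s) of size 2.
In nonincreasing order the block sizes are [2, 2, 1].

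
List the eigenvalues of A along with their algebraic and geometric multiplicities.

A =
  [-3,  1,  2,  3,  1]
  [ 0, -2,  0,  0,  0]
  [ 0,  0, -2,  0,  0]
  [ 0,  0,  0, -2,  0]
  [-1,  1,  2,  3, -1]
λ = -2: alg = 5, geom = 4

Step 1 — factor the characteristic polynomial to read off the algebraic multiplicities:
  χ_A(x) = (x + 2)^5

Step 2 — compute geometric multiplicities via the rank-nullity identity g(λ) = n − rank(A − λI):
  rank(A − (-2)·I) = 1, so dim ker(A − (-2)·I) = n − 1 = 4

Summary:
  λ = -2: algebraic multiplicity = 5, geometric multiplicity = 4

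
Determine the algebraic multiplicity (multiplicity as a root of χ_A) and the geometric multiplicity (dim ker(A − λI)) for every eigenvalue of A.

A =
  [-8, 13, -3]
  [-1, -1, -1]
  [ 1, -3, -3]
λ = -4: alg = 3, geom = 1

Step 1 — factor the characteristic polynomial to read off the algebraic multiplicities:
  χ_A(x) = (x + 4)^3

Step 2 — compute geometric multiplicities via the rank-nullity identity g(λ) = n − rank(A − λI):
  rank(A − (-4)·I) = 2, so dim ker(A − (-4)·I) = n − 2 = 1

Summary:
  λ = -4: algebraic multiplicity = 3, geometric multiplicity = 1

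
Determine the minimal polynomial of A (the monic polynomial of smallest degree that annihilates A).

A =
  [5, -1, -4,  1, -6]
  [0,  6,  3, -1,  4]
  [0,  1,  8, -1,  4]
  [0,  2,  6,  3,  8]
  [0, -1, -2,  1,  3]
x^3 - 15*x^2 + 75*x - 125

The characteristic polynomial is χ_A(x) = (x - 5)^5, so the eigenvalues are known. The minimal polynomial is
  m_A(x) = Π_λ (x − λ)^{k_λ}
where k_λ is the size of the *largest* Jordan block for λ (equivalently, the smallest k with (A − λI)^k v = 0 for every generalised eigenvector v of λ).

  λ = 5: largest Jordan block has size 3, contributing (x − 5)^3

So m_A(x) = (x - 5)^3 = x^3 - 15*x^2 + 75*x - 125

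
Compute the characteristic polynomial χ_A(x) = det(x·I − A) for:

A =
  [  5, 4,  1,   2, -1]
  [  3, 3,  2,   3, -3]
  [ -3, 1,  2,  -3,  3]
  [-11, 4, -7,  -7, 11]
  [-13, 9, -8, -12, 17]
x^5 - 20*x^4 + 160*x^3 - 640*x^2 + 1280*x - 1024

Expanding det(x·I − A) (e.g. by cofactor expansion or by noting that A is similar to its Jordan form J, which has the same characteristic polynomial as A) gives
  χ_A(x) = x^5 - 20*x^4 + 160*x^3 - 640*x^2 + 1280*x - 1024
which factors as (x - 4)^5. The eigenvalues (with algebraic multiplicities) are λ = 4 with multiplicity 5.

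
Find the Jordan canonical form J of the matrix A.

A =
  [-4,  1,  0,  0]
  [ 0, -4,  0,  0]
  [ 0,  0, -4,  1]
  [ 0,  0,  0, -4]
J_2(-4) ⊕ J_2(-4)

The characteristic polynomial is
  det(x·I − A) = x^4 + 16*x^3 + 96*x^2 + 256*x + 256 = (x + 4)^4

Eigenvalues and multiplicities (the geometric multiplicity of λ is n − rank(A − λI), which equals the number of Jordan blocks for λ):
  λ = -4: algebraic multiplicity = 4, geometric multiplicity = 2

Determining the block sizes for each eigenvalue:
  λ = -4: with am = 4 and gm = 2, the partition is not yet determined (e.g. several partitions of 4 into 2 parts exist). Let N = A − (-4)·I. Computing rank(N^1) = 2, rank(N^2) = 0; the number of blocks of size ≥ j is rank(N^{j−1}) − rank(N^j), giving [2, 2]. So we have 2 block(s) of size 2 → block sizes [2, 2]

Assembling the blocks gives a Jordan form
J =
  [-4,  1,  0,  0]
  [ 0, -4,  0,  0]
  [ 0,  0, -4,  1]
  [ 0,  0,  0, -4]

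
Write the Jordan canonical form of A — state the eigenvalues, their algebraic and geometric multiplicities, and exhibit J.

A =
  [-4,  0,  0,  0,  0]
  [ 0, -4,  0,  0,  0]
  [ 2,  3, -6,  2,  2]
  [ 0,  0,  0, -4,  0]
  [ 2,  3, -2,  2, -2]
J_2(-4) ⊕ J_1(-4) ⊕ J_1(-4) ⊕ J_1(-4)

The characteristic polynomial is
  det(x·I − A) = x^5 + 20*x^4 + 160*x^3 + 640*x^2 + 1280*x + 1024 = (x + 4)^5

Eigenvalues and multiplicities (the geometric multiplicity of λ is n − rank(A − λI), which equals the number of Jordan blocks for λ):
  λ = -4: algebraic multiplicity = 5, geometric multiplicity = 4

Determining the block sizes for each eigenvalue:
  λ = -4: 4 blocks summing to 5 forces exactly one block of size 2 and the rest size 1 → block sizes [2, 1, 1, 1]

Assembling the blocks gives a Jordan form
J =
  [-4,  1,  0,  0,  0]
  [ 0, -4,  0,  0,  0]
  [ 0,  0, -4,  0,  0]
  [ 0,  0,  0, -4,  0]
  [ 0,  0,  0,  0, -4]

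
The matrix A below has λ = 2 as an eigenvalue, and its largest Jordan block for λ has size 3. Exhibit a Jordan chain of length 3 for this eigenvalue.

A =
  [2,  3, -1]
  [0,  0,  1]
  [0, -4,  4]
A Jordan chain for λ = 2 of length 3:
v_1 = (-2, 0, 0)ᵀ
v_2 = (3, -2, -4)ᵀ
v_3 = (0, 1, 0)ᵀ

Let N = A − (2)·I. We want v_3 with N^3 v_3 = 0 but N^2 v_3 ≠ 0; then v_{j-1} := N · v_j for j = 3, …, 2.

Pick v_3 = (0, 1, 0)ᵀ.
Then v_2 = N · v_3 = (3, -2, -4)ᵀ.
Then v_1 = N · v_2 = (-2, 0, 0)ᵀ.

Sanity check: (A − (2)·I) v_1 = (0, 0, 0)ᵀ = 0. ✓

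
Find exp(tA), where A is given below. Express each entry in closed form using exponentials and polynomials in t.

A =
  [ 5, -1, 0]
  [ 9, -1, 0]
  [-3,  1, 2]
e^{tA} =
  [3*t*exp(2*t) + exp(2*t), -t*exp(2*t), 0]
  [9*t*exp(2*t), -3*t*exp(2*t) + exp(2*t), 0]
  [-3*t*exp(2*t), t*exp(2*t), exp(2*t)]

Strategy: write A = P · J · P⁻¹ where J is a Jordan canonical form, so e^{tA} = P · e^{tJ} · P⁻¹, and e^{tJ} can be computed block-by-block.

A has Jordan form
J =
  [2, 1, 0]
  [0, 2, 0]
  [0, 0, 2]
(up to reordering of blocks).

Per-block formulas:
  For a 2×2 Jordan block J_2(2): exp(t · J_2(2)) = e^(2t)·(I + t·N), where N is the 2×2 nilpotent shift.
  For a 1×1 block at λ = 2: exp(t · [2]) = [e^(2t)].

After assembling e^{tJ} and conjugating by P, we get:

e^{tA} =
  [3*t*exp(2*t) + exp(2*t), -t*exp(2*t), 0]
  [9*t*exp(2*t), -3*t*exp(2*t) + exp(2*t), 0]
  [-3*t*exp(2*t), t*exp(2*t), exp(2*t)]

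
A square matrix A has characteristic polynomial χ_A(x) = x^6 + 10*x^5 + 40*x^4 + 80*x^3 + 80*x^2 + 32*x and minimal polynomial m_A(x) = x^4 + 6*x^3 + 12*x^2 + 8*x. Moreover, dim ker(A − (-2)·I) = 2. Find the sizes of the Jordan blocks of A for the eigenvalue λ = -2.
Block sizes for λ = -2: [3, 2]

Step 1 — from the characteristic polynomial, algebraic multiplicity of λ = -2 is 5. From dim ker(A − (-2)·I) = 2, there are exactly 2 Jordan blocks for λ = -2.
Step 2 — from the minimal polynomial, the factor (x + 2)^3 tells us the largest block for λ = -2 has size 3.
Step 3 — with total size 5, 2 blocks, and largest block 3, the block sizes (in nonincreasing order) are [3, 2].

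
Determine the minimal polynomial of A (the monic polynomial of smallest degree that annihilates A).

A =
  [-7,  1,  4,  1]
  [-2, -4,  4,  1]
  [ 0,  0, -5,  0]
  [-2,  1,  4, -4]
x^2 + 10*x + 25

The characteristic polynomial is χ_A(x) = (x + 5)^4, so the eigenvalues are known. The minimal polynomial is
  m_A(x) = Π_λ (x − λ)^{k_λ}
where k_λ is the size of the *largest* Jordan block for λ (equivalently, the smallest k with (A − λI)^k v = 0 for every generalised eigenvector v of λ).

  λ = -5: largest Jordan block has size 2, contributing (x + 5)^2

So m_A(x) = (x + 5)^2 = x^2 + 10*x + 25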